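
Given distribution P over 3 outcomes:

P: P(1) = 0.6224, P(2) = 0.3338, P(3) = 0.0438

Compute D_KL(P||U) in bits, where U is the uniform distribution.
0.4331 bits

U(i) = 1/3 for all i

D_KL(P||U) = Σ P(x) log₂(P(x) / (1/3))
           = Σ P(x) log₂(P(x)) + log₂(3)
           = log₂(3) - H(P)

H(P) = -Σ P(x) log₂(P(x)):
  -P(1)·log₂(P(1)) = -(0.6224)·log₂(0.6224) = 0.42578
  -P(2)·log₂(P(2)) = -(0.3338)·log₂(0.3338) = 0.52839
  -P(3)·log₂(P(3)) = -(0.0438)·log₂(0.0438) = 0.19767
H(P) = 0.42578 + 0.52839 + 0.19767 = 1.15184 bits

log₂(3) = 1.58496 bits

D_KL(P||U) = 1.58496 - 1.15184 = 0.43312 ≈ 0.4331 bits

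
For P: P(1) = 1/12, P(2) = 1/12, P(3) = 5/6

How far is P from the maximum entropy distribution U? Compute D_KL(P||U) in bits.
0.7683 bits

U(i) = 1/3 for all i

D_KL(P||U) = Σ P(x) log₂(P(x) / (1/3))
           = Σ P(x) log₂(P(x)) + log₂(3)
           = log₂(3) - H(P)

H(P) = -Σ P(x) log₂(P(x)):
  -P(1)·log₂(P(1)) = -(1/12)·log₂(1/12) = 0.29875
  -P(2)·log₂(P(2)) = -(1/12)·log₂(1/12) = 0.29875
  -P(3)·log₂(P(3)) = -(5/6)·log₂(5/6) = 0.21920
H(P) = 0.29875 + 0.29875 + 0.21920 = 0.81670 bits

log₂(3) = 1.58496 bits

D_KL(P||U) = 1.58496 - 0.81670 = 0.76826 ≈ 0.7683 bits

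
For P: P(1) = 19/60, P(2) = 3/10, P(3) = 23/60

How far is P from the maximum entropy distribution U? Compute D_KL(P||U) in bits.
0.0083 bits

U(i) = 1/3 for all i

D_KL(P||U) = Σ P(x) log₂(P(x) / (1/3))
           = Σ P(x) log₂(P(x)) + log₂(3)
           = log₂(3) - H(P)

H(P) = -Σ P(x) log₂(P(x)):
  -P(1)·log₂(P(1)) = -(19/60)·log₂(19/60) = 0.52534
  -P(2)·log₂(P(2)) = -(3/10)·log₂(3/10) = 0.52109
  -P(3)·log₂(P(3)) = -(23/60)·log₂(23/60) = 0.53028
H(P) = 0.52534 + 0.52109 + 0.53028 = 1.57671 bits

log₂(3) = 1.58496 bits

D_KL(P||U) = 1.58496 - 1.57671 = 0.00825 ≈ 0.0083 bits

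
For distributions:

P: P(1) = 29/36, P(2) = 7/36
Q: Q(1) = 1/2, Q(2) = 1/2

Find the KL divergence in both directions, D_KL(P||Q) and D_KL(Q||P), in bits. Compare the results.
D_KL(P||Q) = 0.2893 bits, D_KL(Q||P) = 0.3373 bits. D_KL(Q||P) is larger than D_KL(P||Q) by 0.0480 bits; the two directions differ.

D_KL(P||Q) = Σ P(x) log₂(P(x)/Q(x))

Computing term by term:
  P(1)·log₂(P(1)/Q(1)) = (29/36)·log₂((29/36)/(1/2)) = 0.55427
  P(2)·log₂(P(2)/Q(2)) = (7/36)·log₂((7/36)/(1/2)) = -0.26494

D_KL(P||Q) = 0.55427 - 0.26494 = 0.28933 ≈ 0.2893 bits

D_KL(Q||P) = Σ Q(x) log₂(Q(x)/P(x))

Computing term by term:
  Q(1)·log₂(Q(1)/P(1)) = (1/2)·log₂((1/2)/(29/36)) = -0.34403
  Q(2)·log₂(Q(2)/P(2)) = (1/2)·log₂((1/2)/(7/36)) = 0.68129

D_KL(Q||P) = -0.34403 + 0.68129 = 0.33726 ≈ 0.3373 bits

These are NOT equal (difference: 0.0480 bits). KL divergence is asymmetric: D_KL(P||Q) ≠ D_KL(Q||P) in general.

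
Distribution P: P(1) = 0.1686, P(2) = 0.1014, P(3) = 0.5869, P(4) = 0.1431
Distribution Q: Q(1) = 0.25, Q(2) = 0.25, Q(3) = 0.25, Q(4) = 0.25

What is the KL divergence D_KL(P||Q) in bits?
0.3796 bits

D_KL(P||Q) = Σ P(x) log₂(P(x)/Q(x))

Computing term by term:
  P(1)·log₂(P(1)/Q(1)) = 0.1686·log₂(0.1686/0.25) = -0.09582
  P(2)·log₂(P(2)/Q(2)) = 0.1014·log₂(0.1014/0.25) = -0.13201
  P(3)·log₂(P(3)/Q(3)) = 0.5869·log₂(0.5869/0.25) = 0.72258
  P(4)·log₂(P(4)/Q(4)) = 0.1431·log₂(0.1431/0.25) = -0.11518

D_KL(P||Q) = -0.09582 - 0.13201 + 0.72258 - 0.11518 = 0.37957 ≈ 0.3796 bits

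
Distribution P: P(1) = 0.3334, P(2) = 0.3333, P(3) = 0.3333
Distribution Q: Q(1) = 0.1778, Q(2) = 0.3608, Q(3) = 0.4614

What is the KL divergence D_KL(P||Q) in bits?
0.1079 bits

D_KL(P||Q) = Σ P(x) log₂(P(x)/Q(x))

Computing term by term:
  P(1)·log₂(P(1)/Q(1)) = 0.3334·log₂(0.3334/0.1778) = 0.30239
  P(2)·log₂(P(2)/Q(2)) = 0.3333·log₂(0.3333/0.3608) = -0.03812
  P(3)·log₂(P(3)/Q(3)) = 0.3333·log₂(0.3333/0.4614) = -0.15638

D_KL(P||Q) = 0.30239 - 0.03812 - 0.15638 = 0.10789 ≈ 0.1079 bits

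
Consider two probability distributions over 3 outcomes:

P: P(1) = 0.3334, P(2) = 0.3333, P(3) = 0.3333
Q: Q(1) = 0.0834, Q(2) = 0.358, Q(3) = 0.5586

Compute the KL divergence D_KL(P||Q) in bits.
0.3838 bits

D_KL(P||Q) = Σ P(x) log₂(P(x)/Q(x))

Computing term by term:
  P(1)·log₂(P(1)/Q(1)) = 0.3334·log₂(0.3334/0.0834) = 0.66651
  P(2)·log₂(P(2)/Q(2)) = 0.3333·log₂(0.3333/0.358) = -0.03438
  P(3)·log₂(P(3)/Q(3)) = 0.3333·log₂(0.3333/0.5586) = -0.24831

D_KL(P||Q) = 0.66651 - 0.03438 - 0.24831 = 0.38382 ≈ 0.3838 bits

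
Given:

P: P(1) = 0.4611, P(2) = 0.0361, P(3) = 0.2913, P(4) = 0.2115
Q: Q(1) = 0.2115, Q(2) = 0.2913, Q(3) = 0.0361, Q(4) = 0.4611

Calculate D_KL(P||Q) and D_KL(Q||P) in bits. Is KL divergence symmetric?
D_KL(P||Q) = 1.0494 bits, D_KL(Q||P) = 1.0494 bits. The two values coincide for this particular pair, but no — KL divergence is not symmetric in general.

D_KL(P||Q) = Σ P(x) log₂(P(x)/Q(x))

Computing term by term:
  P(1)·log₂(P(1)/Q(1)) = 0.4611·log₂(0.4611/0.2115) = 0.51847
  P(2)·log₂(P(2)/Q(2)) = 0.0361·log₂(0.0361/0.2913) = -0.10875
  P(3)·log₂(P(3)/Q(3)) = 0.2913·log₂(0.2913/0.0361) = 0.87752
  P(4)·log₂(P(4)/Q(4)) = 0.2115·log₂(0.2115/0.4611) = -0.23782

D_KL(P||Q) = 0.51847 - 0.10875 + 0.87752 - 0.23782 = 1.04942 ≈ 1.0494 bits

D_KL(Q||P) = Σ Q(x) log₂(Q(x)/P(x))

Computing term by term:
  Q(1)·log₂(Q(1)/P(1)) = 0.2115·log₂(0.2115/0.4611) = -0.23782
  Q(2)·log₂(Q(2)/P(2)) = 0.2913·log₂(0.2913/0.0361) = 0.87752
  Q(3)·log₂(Q(3)/P(3)) = 0.0361·log₂(0.0361/0.2913) = -0.10875
  Q(4)·log₂(Q(4)/P(4)) = 0.4611·log₂(0.4611/0.2115) = 0.51847

D_KL(Q||P) = -0.23782 + 0.87752 - 0.10875 + 0.51847 = 1.04942 ≈ 1.0494 bits

These ARE equal here. Q is P with outcomes relabeled (Q(1) = P(4), Q(2) = P(3), Q(3) = P(2), Q(4) = P(1)) by a relabeling that is its own inverse, so the two sums contain exactly the same terms in a different order. This is a special case — KL divergence is not symmetric in general: D_KL(P||Q) ≠ D_KL(Q||P) for most P, Q.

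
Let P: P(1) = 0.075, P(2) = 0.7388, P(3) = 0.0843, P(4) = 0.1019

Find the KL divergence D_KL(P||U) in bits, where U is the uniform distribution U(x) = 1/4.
0.7605 bits

U(i) = 1/4 for all i

D_KL(P||U) = Σ P(x) log₂(P(x) / (1/4))
           = Σ P(x) log₂(P(x)) + log₂(4)
           = log₂(4) - H(P)

H(P) = -Σ P(x) log₂(P(x)):
  -P(1)·log₂(P(1)) = -(0.075)·log₂(0.075) = 0.28027
  -P(2)·log₂(P(2)) = -(0.7388)·log₂(0.7388) = 0.32267
  -P(3)·log₂(P(3)) = -(0.0843)·log₂(0.0843) = 0.30081
  -P(4)·log₂(P(4)) = -(0.1019)·log₂(0.1019) = 0.33574
H(P) = 0.28027 + 0.32267 + 0.30081 + 0.33574 = 1.23949 bits

log₂(4) = 2.00000 bits

D_KL(P||U) = 2.00000 - 1.23949 = 0.76051 ≈ 0.7605 bits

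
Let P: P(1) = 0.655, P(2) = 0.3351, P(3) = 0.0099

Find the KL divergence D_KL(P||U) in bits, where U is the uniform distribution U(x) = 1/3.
0.5906 bits

U(i) = 1/3 for all i

D_KL(P||U) = Σ P(x) log₂(P(x) / (1/3))
           = Σ P(x) log₂(P(x)) + log₂(3)
           = log₂(3) - H(P)

H(P) = -Σ P(x) log₂(P(x)):
  -P(1)·log₂(P(1)) = -(0.655)·log₂(0.655) = 0.39983
  -P(2)·log₂(P(2)) = -(0.3351)·log₂(0.3351) = 0.52857
  -P(3)·log₂(P(3)) = -(0.0099)·log₂(0.0099) = 0.06592
H(P) = 0.39983 + 0.52857 + 0.06592 = 0.99432 bits

log₂(3) = 1.58496 bits

D_KL(P||U) = 1.58496 - 0.99432 = 0.59064 ≈ 0.5906 bits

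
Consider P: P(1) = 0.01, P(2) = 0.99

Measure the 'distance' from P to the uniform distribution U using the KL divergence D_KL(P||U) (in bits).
0.9192 bits

U(i) = 1/2 for all i

D_KL(P||U) = Σ P(x) log₂(P(x) / (1/2))
           = Σ P(x) log₂(P(x)) + log₂(2)
           = log₂(2) - H(P)

H(P) = -Σ P(x) log₂(P(x)):
  -P(1)·log₂(P(1)) = -(0.01)·log₂(0.01) = 0.06644
  -P(2)·log₂(P(2)) = -(0.99)·log₂(0.99) = 0.01435
H(P) = 0.06644 + 0.01435 = 0.08079 bits

log₂(2) = 1.00000 bits

D_KL(P||U) = 1.00000 - 0.08079 = 0.91921 ≈ 0.9192 bits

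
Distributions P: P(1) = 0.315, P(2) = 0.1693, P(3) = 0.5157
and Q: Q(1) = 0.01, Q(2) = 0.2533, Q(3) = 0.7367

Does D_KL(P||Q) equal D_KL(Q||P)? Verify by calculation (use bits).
D_KL(P||Q) = 1.2041 bits, D_KL(Q||P) = 0.4765 bits. No — D_KL(P||Q) ≠ D_KL(Q||P) for this pair.

D_KL(P||Q) = Σ P(x) log₂(P(x)/Q(x))

Computing term by term:
  P(1)·log₂(P(1)/Q(1)) = 0.315·log₂(0.315/0.01) = 1.56784
  P(2)·log₂(P(2)/Q(2)) = 0.1693·log₂(0.1693/0.2533) = -0.09841
  P(3)·log₂(P(3)/Q(3)) = 0.5157·log₂(0.5157/0.7367) = -0.26535

D_KL(P||Q) = 1.56784 - 0.09841 - 0.26535 = 1.20408 ≈ 1.2041 bits

D_KL(Q||P) = Σ Q(x) log₂(Q(x)/P(x))

Computing term by term:
  Q(1)·log₂(Q(1)/P(1)) = 0.01·log₂(0.01/0.315) = -0.04977
  Q(2)·log₂(Q(2)/P(2)) = 0.2533·log₂(0.2533/0.1693) = 0.14723
  Q(3)·log₂(Q(3)/P(3)) = 0.7367·log₂(0.7367/0.5157) = 0.37907

D_KL(Q||P) = -0.04977 + 0.14723 + 0.37907 = 0.47653 ≈ 0.4765 bits

These are NOT equal (difference: 0.7276 bits). KL divergence is asymmetric: D_KL(P||Q) ≠ D_KL(Q||P) in general.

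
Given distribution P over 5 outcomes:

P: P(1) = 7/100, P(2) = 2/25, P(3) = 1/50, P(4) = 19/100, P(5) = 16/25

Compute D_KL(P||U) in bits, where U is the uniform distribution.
0.7817 bits

U(i) = 1/5 for all i

D_KL(P||U) = Σ P(x) log₂(P(x) / (1/5))
           = Σ P(x) log₂(P(x)) + log₂(5)
           = log₂(5) - H(P)

H(P) = -Σ P(x) log₂(P(x)):
  -P(1)·log₂(P(1)) = -(7/100)·log₂(7/100) = 0.26856
  -P(2)·log₂(P(2)) = -(2/25)·log₂(2/25) = 0.29151
  -P(3)·log₂(P(3)) = -(1/50)·log₂(1/50) = 0.11288
  -P(4)·log₂(P(4)) = -(19/100)·log₂(19/100) = 0.45523
  -P(5)·log₂(P(5)) = -(16/25)·log₂(16/25) = 0.41207
H(P) = 0.26856 + 0.29151 + 0.11288 + 0.45523 + 0.41207 = 1.54025 bits

log₂(5) = 2.32193 bits

D_KL(P||U) = 2.32193 - 1.54025 = 0.78168 ≈ 0.7817 bits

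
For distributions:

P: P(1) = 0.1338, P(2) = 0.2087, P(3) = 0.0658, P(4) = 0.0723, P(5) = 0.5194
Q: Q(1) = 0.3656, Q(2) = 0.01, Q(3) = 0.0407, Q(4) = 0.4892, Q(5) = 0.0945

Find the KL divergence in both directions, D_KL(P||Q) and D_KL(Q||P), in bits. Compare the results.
D_KL(P||Q) = 1.8439 bits, D_KL(Q||P) = 1.5752 bits. D_KL(P||Q) is larger than D_KL(Q||P) by 0.2687 bits; the two directions differ.

D_KL(P||Q) = Σ P(x) log₂(P(x)/Q(x))

Computing term by term:
  P(1)·log₂(P(1)/Q(1)) = 0.1338·log₂(0.1338/0.3656) = -0.19404
  P(2)·log₂(P(2)/Q(2)) = 0.2087·log₂(0.2087/0.01) = 0.91481
  P(3)·log₂(P(3)/Q(3)) = 0.0658·log₂(0.0658/0.0407) = 0.04560
  P(4)·log₂(P(4)/Q(4)) = 0.0723·log₂(0.0723/0.4892) = -0.19943
  P(5)·log₂(P(5)/Q(5)) = 0.5194·log₂(0.5194/0.0945) = 1.27692

D_KL(P||Q) = -0.19404 + 0.91481 + 0.04560 - 0.19943 + 1.27692 = 1.84386 ≈ 1.8439 bits

D_KL(Q||P) = Σ Q(x) log₂(Q(x)/P(x))

Computing term by term:
  Q(1)·log₂(Q(1)/P(1)) = 0.3656·log₂(0.3656/0.1338) = 0.53019
  Q(2)·log₂(Q(2)/P(2)) = 0.01·log₂(0.01/0.2087) = -0.04383
  Q(3)·log₂(Q(3)/P(3)) = 0.0407·log₂(0.0407/0.0658) = -0.02821
  Q(4)·log₂(Q(4)/P(4)) = 0.4892·log₂(0.4892/0.0723) = 1.34939
  Q(5)·log₂(Q(5)/P(5)) = 0.0945·log₂(0.0945/0.5194) = -0.23232

D_KL(Q||P) = 0.53019 - 0.04383 - 0.02821 + 1.34939 - 0.23232 = 1.57522 ≈ 1.5752 bits

These are NOT equal (difference: 0.2687 bits). KL divergence is asymmetric: D_KL(P||Q) ≠ D_KL(Q||P) in general.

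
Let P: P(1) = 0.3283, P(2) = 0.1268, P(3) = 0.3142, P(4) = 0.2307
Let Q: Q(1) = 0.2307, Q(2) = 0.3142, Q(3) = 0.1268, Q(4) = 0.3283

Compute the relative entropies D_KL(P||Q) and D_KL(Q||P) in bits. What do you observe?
D_KL(P||Q) = 0.2950 bits, D_KL(Q||P) = 0.2950 bits. The two directions give the same value here, because Q is a self-inverse relabeling of P; in general KL divergence is asymmetric.

D_KL(P||Q) = Σ P(x) log₂(P(x)/Q(x))

Computing term by term:
  P(1)·log₂(P(1)/Q(1)) = 0.3283·log₂(0.3283/0.2307) = 0.16710
  P(2)·log₂(P(2)/Q(2)) = 0.1268·log₂(0.1268/0.3142) = -0.16600
  P(3)·log₂(P(3)/Q(3)) = 0.3142·log₂(0.3142/0.1268) = 0.41133
  P(4)·log₂(P(4)/Q(4)) = 0.2307·log₂(0.2307/0.3283) = -0.11743

D_KL(P||Q) = 0.16710 - 0.16600 + 0.41133 - 0.11743 = 0.29500 ≈ 0.2950 bits

D_KL(Q||P) = Σ Q(x) log₂(Q(x)/P(x))

Computing term by term:
  Q(1)·log₂(Q(1)/P(1)) = 0.2307·log₂(0.2307/0.3283) = -0.11743
  Q(2)·log₂(Q(2)/P(2)) = 0.3142·log₂(0.3142/0.1268) = 0.41133
  Q(3)·log₂(Q(3)/P(3)) = 0.1268·log₂(0.1268/0.3142) = -0.16600
  Q(4)·log₂(Q(4)/P(4)) = 0.3283·log₂(0.3283/0.2307) = 0.16710

D_KL(Q||P) = -0.11743 + 0.41133 - 0.16600 + 0.16710 = 0.29500 ≈ 0.2950 bits

These ARE equal here. Q is P with outcomes relabeled (Q(1) = P(4), Q(2) = P(3), Q(3) = P(2), Q(4) = P(1)) by a relabeling that is its own inverse, so the two sums contain exactly the same terms in a different order. This is a special case — KL divergence is not symmetric in general: D_KL(P||Q) ≠ D_KL(Q||P) for most P, Q.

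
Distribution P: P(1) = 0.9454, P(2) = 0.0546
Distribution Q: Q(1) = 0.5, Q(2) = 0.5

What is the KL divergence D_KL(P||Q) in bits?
0.6944 bits

D_KL(P||Q) = Σ P(x) log₂(P(x)/Q(x))

Computing term by term:
  P(1)·log₂(P(1)/Q(1)) = 0.9454·log₂(0.9454/0.5) = 0.86882
  P(2)·log₂(P(2)/Q(2)) = 0.0546·log₂(0.0546/0.5) = -0.17444

D_KL(P||Q) = 0.86882 - 0.17444 = 0.69438 ≈ 0.6944 bits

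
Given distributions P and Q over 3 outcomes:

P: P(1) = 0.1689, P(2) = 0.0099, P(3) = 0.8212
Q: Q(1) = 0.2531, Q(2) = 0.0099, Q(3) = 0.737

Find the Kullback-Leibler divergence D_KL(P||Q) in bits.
0.0296 bits

D_KL(P||Q) = Σ P(x) log₂(P(x)/Q(x))

Computing term by term:
  P(1)·log₂(P(1)/Q(1)) = 0.1689·log₂(0.1689/0.2531) = -0.09856
  P(2)·log₂(P(2)/Q(2)) = 0.0099·log₂(0.0099/0.0099) = 0.00000
  P(3)·log₂(P(3)/Q(3)) = 0.8212·log₂(0.8212/0.737) = 0.12816

D_KL(P||Q) = -0.09856 + 0.00000 + 0.12816 = 0.02960 ≈ 0.0296 bits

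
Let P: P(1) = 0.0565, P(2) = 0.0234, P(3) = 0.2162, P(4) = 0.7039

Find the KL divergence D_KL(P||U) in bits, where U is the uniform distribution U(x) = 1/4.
0.8047 bits

U(i) = 1/4 for all i

D_KL(P||U) = Σ P(x) log₂(P(x) / (1/4))
           = Σ P(x) log₂(P(x)) + log₂(4)
           = log₂(4) - H(P)

H(P) = -Σ P(x) log₂(P(x)):
  -P(1)·log₂(P(1)) = -(0.0565)·log₂(0.0565) = 0.23423
  -P(2)·log₂(P(2)) = -(0.0234)·log₂(0.0234) = 0.12677
  -P(3)·log₂(P(3)) = -(0.2162)·log₂(0.2162) = 0.47771
  -P(4)·log₂(P(4)) = -(0.7039)·log₂(0.7039) = 0.35657
H(P) = 0.23423 + 0.12677 + 0.47771 + 0.35657 = 1.19528 bits

log₂(4) = 2.00000 bits

D_KL(P||U) = 2.00000 - 1.19528 = 0.80472 ≈ 0.8047 bits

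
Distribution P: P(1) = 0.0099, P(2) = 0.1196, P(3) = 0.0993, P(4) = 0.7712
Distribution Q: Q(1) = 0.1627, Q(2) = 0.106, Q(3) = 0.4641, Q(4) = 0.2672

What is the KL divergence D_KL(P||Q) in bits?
0.9393 bits

D_KL(P||Q) = Σ P(x) log₂(P(x)/Q(x))

Computing term by term:
  P(1)·log₂(P(1)/Q(1)) = 0.0099·log₂(0.0099/0.1627) = -0.03998
  P(2)·log₂(P(2)/Q(2)) = 0.1196·log₂(0.1196/0.106) = 0.02083
  P(3)·log₂(P(3)/Q(3)) = 0.0993·log₂(0.0993/0.4641) = -0.22090
  P(4)·log₂(P(4)/Q(4)) = 0.7712·log₂(0.7712/0.2672) = 1.17931

D_KL(P||Q) = -0.03998 + 0.02083 - 0.22090 + 1.17931 = 0.93926 ≈ 0.9393 bits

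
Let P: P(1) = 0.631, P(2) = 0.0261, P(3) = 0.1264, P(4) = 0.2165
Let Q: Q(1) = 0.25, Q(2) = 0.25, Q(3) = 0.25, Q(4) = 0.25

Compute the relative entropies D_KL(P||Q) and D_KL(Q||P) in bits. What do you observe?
D_KL(P||Q) = 0.5884 bits, D_KL(Q||P) = 0.7789 bits. The two directions give different values (D_KL(Q||P) exceeds D_KL(P||Q) by 0.1905 bits): KL divergence is asymmetric.

D_KL(P||Q) = Σ P(x) log₂(P(x)/Q(x))

Computing term by term:
  P(1)·log₂(P(1)/Q(1)) = 0.631·log₂(0.631/0.25) = 0.84283
  P(2)·log₂(P(2)/Q(2)) = 0.0261·log₂(0.0261/0.25) = -0.08508
  P(3)·log₂(P(3)/Q(3)) = 0.1264·log₂(0.1264/0.25) = -0.12437
  P(4)·log₂(P(4)/Q(4)) = 0.2165·log₂(0.2165/0.25) = -0.04494

D_KL(P||Q) = 0.84283 - 0.08508 - 0.12437 - 0.04494 = 0.58844 ≈ 0.5884 bits

D_KL(Q||P) = Σ Q(x) log₂(Q(x)/P(x))

Computing term by term:
  Q(1)·log₂(Q(1)/P(1)) = 0.25·log₂(0.25/0.631) = -0.33393
  Q(2)·log₂(Q(2)/P(2)) = 0.25·log₂(0.25/0.0261) = 0.81495
  Q(3)·log₂(Q(3)/P(3)) = 0.25·log₂(0.25/0.1264) = 0.24598
  Q(4)·log₂(Q(4)/P(4)) = 0.25·log₂(0.25/0.2165) = 0.05189

D_KL(Q||P) = -0.33393 + 0.81495 + 0.24598 + 0.05189 = 0.77889 ≈ 0.7789 bits

These are NOT equal (difference: 0.1905 bits). KL divergence is asymmetric: D_KL(P||Q) ≠ D_KL(Q||P) in general.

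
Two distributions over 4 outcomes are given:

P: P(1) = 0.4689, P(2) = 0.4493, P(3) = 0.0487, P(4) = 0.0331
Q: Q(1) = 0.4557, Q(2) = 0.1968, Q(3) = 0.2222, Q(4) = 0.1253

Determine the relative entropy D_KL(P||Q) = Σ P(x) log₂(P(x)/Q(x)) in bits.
0.3842 bits

D_KL(P||Q) = Σ P(x) log₂(P(x)/Q(x))

Computing term by term:
  P(1)·log₂(P(1)/Q(1)) = 0.4689·log₂(0.4689/0.4557) = 0.01932
  P(2)·log₂(P(2)/Q(2)) = 0.4493·log₂(0.4493/0.1968) = 0.53509
  P(3)·log₂(P(3)/Q(3)) = 0.0487·log₂(0.0487/0.2222) = -0.10665
  P(4)·log₂(P(4)/Q(4)) = 0.0331·log₂(0.0331/0.1253) = -0.06357

D_KL(P||Q) = 0.01932 + 0.53509 - 0.10665 - 0.06357 = 0.38419 ≈ 0.3842 bits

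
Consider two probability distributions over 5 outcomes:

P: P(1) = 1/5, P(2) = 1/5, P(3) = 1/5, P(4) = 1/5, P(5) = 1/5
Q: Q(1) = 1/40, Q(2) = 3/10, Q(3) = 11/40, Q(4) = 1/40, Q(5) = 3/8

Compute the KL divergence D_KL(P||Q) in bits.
0.8097 bits

D_KL(P||Q) = Σ P(x) log₂(P(x)/Q(x))

Computing term by term:
  P(1)·log₂(P(1)/Q(1)) = (1/5)·log₂((1/5)/(1/40)) = 0.60000
  P(2)·log₂(P(2)/Q(2)) = (1/5)·log₂((1/5)/(3/10)) = -0.11699
  P(3)·log₂(P(3)/Q(3)) = (1/5)·log₂((1/5)/(11/40)) = -0.09189
  P(4)·log₂(P(4)/Q(4)) = (1/5)·log₂((1/5)/(1/40)) = 0.60000
  P(5)·log₂(P(5)/Q(5)) = (1/5)·log₂((1/5)/(3/8)) = -0.18138

D_KL(P||Q) = 0.60000 - 0.11699 - 0.09189 + 0.60000 - 0.18138 = 0.80974 ≈ 0.8097 bits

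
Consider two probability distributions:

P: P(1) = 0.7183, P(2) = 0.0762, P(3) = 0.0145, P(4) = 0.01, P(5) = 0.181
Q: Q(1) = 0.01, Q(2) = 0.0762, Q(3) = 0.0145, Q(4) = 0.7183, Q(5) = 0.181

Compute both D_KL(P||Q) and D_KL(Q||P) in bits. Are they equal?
D_KL(P||Q) = 4.3677 bits, D_KL(Q||P) = 4.3677 bits. Yes, in this case they are equal (although KL divergence is not symmetric in general).

D_KL(P||Q) = Σ P(x) log₂(P(x)/Q(x))

Computing term by term:
  P(1)·log₂(P(1)/Q(1)) = 0.7183·log₂(0.7183/0.01) = 4.42941
  P(2)·log₂(P(2)/Q(2)) = 0.0762·log₂(0.0762/0.0762) = 0.00000
  P(3)·log₂(P(3)/Q(3)) = 0.0145·log₂(0.0145/0.0145) = 0.00000
  P(4)·log₂(P(4)/Q(4)) = 0.01·log₂(0.01/0.7183) = -0.06167
  P(5)·log₂(P(5)/Q(5)) = 0.181·log₂(0.181/0.181) = 0.00000

D_KL(P||Q) = 4.42941 + 0.00000 + 0.00000 - 0.06167 + 0.00000 = 4.36774 ≈ 4.3677 bits

D_KL(Q||P) = Σ Q(x) log₂(Q(x)/P(x))

Computing term by term:
  Q(1)·log₂(Q(1)/P(1)) = 0.01·log₂(0.01/0.7183) = -0.06167
  Q(2)·log₂(Q(2)/P(2)) = 0.0762·log₂(0.0762/0.0762) = 0.00000
  Q(3)·log₂(Q(3)/P(3)) = 0.0145·log₂(0.0145/0.0145) = 0.00000
  Q(4)·log₂(Q(4)/P(4)) = 0.7183·log₂(0.7183/0.01) = 4.42941
  Q(5)·log₂(Q(5)/P(5)) = 0.181·log₂(0.181/0.181) = 0.00000

D_KL(Q||P) = -0.06167 + 0.00000 + 0.00000 + 4.42941 + 0.00000 = 4.36774 ≈ 4.3677 bits

These ARE equal here. Q is P with outcomes relabeled (Q(1) = P(4), Q(4) = P(1)) by a relabeling that is its own inverse, so the two sums contain exactly the same terms in a different order. This is a special case — KL divergence is not symmetric in general: D_KL(P||Q) ≠ D_KL(Q||P) for most P, Q.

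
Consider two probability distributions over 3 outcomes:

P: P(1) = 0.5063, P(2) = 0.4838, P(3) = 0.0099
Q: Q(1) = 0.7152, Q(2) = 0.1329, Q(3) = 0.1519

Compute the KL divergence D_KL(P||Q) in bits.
0.6105 bits

D_KL(P||Q) = Σ P(x) log₂(P(x)/Q(x))

Computing term by term:
  P(1)·log₂(P(1)/Q(1)) = 0.5063·log₂(0.5063/0.7152) = -0.25232
  P(2)·log₂(P(2)/Q(2)) = 0.4838·log₂(0.4838/0.1329) = 0.90184
  P(3)·log₂(P(3)/Q(3)) = 0.0099·log₂(0.0099/0.1519) = -0.03900

D_KL(P||Q) = -0.25232 + 0.90184 - 0.03900 = 0.61052 ≈ 0.6105 bits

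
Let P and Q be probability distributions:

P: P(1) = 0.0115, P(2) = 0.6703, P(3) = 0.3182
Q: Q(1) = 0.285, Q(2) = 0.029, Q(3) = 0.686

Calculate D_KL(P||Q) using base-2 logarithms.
2.6310 bits

D_KL(P||Q) = Σ P(x) log₂(P(x)/Q(x))

Computing term by term:
  P(1)·log₂(P(1)/Q(1)) = 0.0115·log₂(0.0115/0.285) = -0.05326
  P(2)·log₂(P(2)/Q(2)) = 0.6703·log₂(0.6703/0.029) = 3.03692
  P(3)·log₂(P(3)/Q(3)) = 0.3182·log₂(0.3182/0.686) = -0.35265

D_KL(P||Q) = -0.05326 + 3.03692 - 0.35265 = 2.63101 ≈ 2.6310 bits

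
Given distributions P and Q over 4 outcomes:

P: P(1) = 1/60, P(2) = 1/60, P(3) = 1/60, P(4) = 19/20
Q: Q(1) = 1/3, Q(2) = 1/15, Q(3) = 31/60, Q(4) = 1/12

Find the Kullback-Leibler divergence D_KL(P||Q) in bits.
3.1475 bits

D_KL(P||Q) = Σ P(x) log₂(P(x)/Q(x))

Computing term by term:
  P(1)·log₂(P(1)/Q(1)) = (1/60)·log₂((1/60)/(1/3)) = -0.07203
  P(2)·log₂(P(2)/Q(2)) = (1/60)·log₂((1/60)/(1/15)) = -0.03333
  P(3)·log₂(P(3)/Q(3)) = (1/60)·log₂((1/60)/(31/60)) = -0.08257
  P(4)·log₂(P(4)/Q(4)) = (19/20)·log₂((19/20)/(1/12)) = 3.33541

D_KL(P||Q) = -0.07203 - 0.03333 - 0.08257 + 3.33541 = 3.14748 ≈ 3.1475 bits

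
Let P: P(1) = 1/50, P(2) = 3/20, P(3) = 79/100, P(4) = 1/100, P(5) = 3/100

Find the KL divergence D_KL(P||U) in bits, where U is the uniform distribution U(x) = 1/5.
1.3116 bits

U(i) = 1/5 for all i

D_KL(P||U) = Σ P(x) log₂(P(x) / (1/5))
           = Σ P(x) log₂(P(x)) + log₂(5)
           = log₂(5) - H(P)

H(P) = -Σ P(x) log₂(P(x)):
  -P(1)·log₂(P(1)) = -(1/50)·log₂(1/50) = 0.11288
  -P(2)·log₂(P(2)) = -(3/20)·log₂(3/20) = 0.41054
  -P(3)·log₂(P(3)) = -(79/100)·log₂(79/100) = 0.26866
  -P(4)·log₂(P(4)) = -(1/100)·log₂(1/100) = 0.06644
  -P(5)·log₂(P(5)) = -(3/100)·log₂(3/100) = 0.15177
H(P) = 0.11288 + 0.41054 + 0.26866 + 0.06644 + 0.15177 = 1.01029 bits

log₂(5) = 2.32193 bits

D_KL(P||U) = 2.32193 - 1.01029 = 1.31164 ≈ 1.3116 bits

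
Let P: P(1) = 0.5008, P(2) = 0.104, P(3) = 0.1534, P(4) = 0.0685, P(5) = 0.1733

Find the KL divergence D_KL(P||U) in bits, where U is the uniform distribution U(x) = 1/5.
0.3646 bits

U(i) = 1/5 for all i

D_KL(P||U) = Σ P(x) log₂(P(x) / (1/5))
           = Σ P(x) log₂(P(x)) + log₂(5)
           = log₂(5) - H(P)

H(P) = -Σ P(x) log₂(P(x)):
  -P(1)·log₂(P(1)) = -(0.5008)·log₂(0.5008) = 0.49964
  -P(2)·log₂(P(2)) = -(0.104)·log₂(0.104) = 0.33960
  -P(3)·log₂(P(3)) = -(0.1534)·log₂(0.1534) = 0.41489
  -P(4)·log₂(P(4)) = -(0.0685)·log₂(0.0685) = 0.26494
  -P(5)·log₂(P(5)) = -(0.1733)·log₂(0.1733) = 0.43822
H(P) = 0.49964 + 0.33960 + 0.41489 + 0.26494 + 0.43822 = 1.95729 bits

log₂(5) = 2.32193 bits

D_KL(P||U) = 2.32193 - 1.95729 = 0.36464 ≈ 0.3646 bits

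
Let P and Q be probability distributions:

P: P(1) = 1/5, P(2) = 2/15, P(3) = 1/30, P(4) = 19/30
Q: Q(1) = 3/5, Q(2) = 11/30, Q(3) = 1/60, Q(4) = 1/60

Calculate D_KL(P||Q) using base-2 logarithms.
2.8454 bits

D_KL(P||Q) = Σ P(x) log₂(P(x)/Q(x))

Computing term by term:
  P(1)·log₂(P(1)/Q(1)) = (1/5)·log₂((1/5)/(3/5)) = -0.31699
  P(2)·log₂(P(2)/Q(2)) = (2/15)·log₂((2/15)/(11/30)) = -0.19459
  P(3)·log₂(P(3)/Q(3)) = (1/30)·log₂((1/30)/(1/60)) = 0.03333
  P(4)·log₂(P(4)/Q(4)) = (19/30)·log₂((19/30)/(1/60)) = 3.32369

D_KL(P||Q) = -0.31699 - 0.19459 + 0.03333 + 3.32369 = 2.84544 ≈ 2.8454 bits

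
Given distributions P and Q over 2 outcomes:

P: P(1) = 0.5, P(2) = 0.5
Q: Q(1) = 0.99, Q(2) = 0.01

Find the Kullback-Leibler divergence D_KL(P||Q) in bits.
2.3292 bits

D_KL(P||Q) = Σ P(x) log₂(P(x)/Q(x))

Computing term by term:
  P(1)·log₂(P(1)/Q(1)) = 0.5·log₂(0.5/0.99) = -0.49275
  P(2)·log₂(P(2)/Q(2)) = 0.5·log₂(0.5/0.01) = 2.82193

D_KL(P||Q) = -0.49275 + 2.82193 = 2.32918 ≈ 2.3292 bits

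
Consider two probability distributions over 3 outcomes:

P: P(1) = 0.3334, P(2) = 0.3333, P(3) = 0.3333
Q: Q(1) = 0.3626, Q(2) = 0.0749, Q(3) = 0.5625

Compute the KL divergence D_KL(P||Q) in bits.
0.4258 bits

D_KL(P||Q) = Σ P(x) log₂(P(x)/Q(x))

Computing term by term:
  P(1)·log₂(P(1)/Q(1)) = 0.3334·log₂(0.3334/0.3626) = -0.04038
  P(2)·log₂(P(2)/Q(2)) = 0.3333·log₂(0.3333/0.0749) = 0.71786
  P(3)·log₂(P(3)/Q(3)) = 0.3333·log₂(0.3333/0.5625) = -0.25165

D_KL(P||Q) = -0.04038 + 0.71786 - 0.25165 = 0.42583 ≈ 0.4258 bits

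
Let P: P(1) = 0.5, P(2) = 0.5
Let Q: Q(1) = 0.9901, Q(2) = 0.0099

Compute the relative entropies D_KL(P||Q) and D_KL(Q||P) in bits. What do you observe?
D_KL(P||Q) = 2.3364 bits, D_KL(Q||P) = 0.9199 bits. The two directions give different values (D_KL(P||Q) exceeds D_KL(Q||P) by 1.4165 bits): KL divergence is asymmetric.

D_KL(P||Q) = Σ P(x) log₂(P(x)/Q(x))

Computing term by term:
  P(1)·log₂(P(1)/Q(1)) = 0.5·log₂(0.5/0.9901) = -0.49282
  P(2)·log₂(P(2)/Q(2)) = 0.5·log₂(0.5/0.0099) = 2.82918

D_KL(P||Q) = -0.49282 + 2.82918 = 2.33636 ≈ 2.3364 bits

D_KL(Q||P) = Σ Q(x) log₂(Q(x)/P(x))

Computing term by term:
  Q(1)·log₂(Q(1)/P(1)) = 0.9901·log₂(0.9901/0.5) = 0.97589
  Q(2)·log₂(Q(2)/P(2)) = 0.0099·log₂(0.0099/0.5) = -0.05602

D_KL(Q||P) = 0.97589 - 0.05602 = 0.91987 ≈ 0.9199 bits

These are NOT equal (difference: 1.4165 bits). KL divergence is asymmetric: D_KL(P||Q) ≠ D_KL(Q||P) in general.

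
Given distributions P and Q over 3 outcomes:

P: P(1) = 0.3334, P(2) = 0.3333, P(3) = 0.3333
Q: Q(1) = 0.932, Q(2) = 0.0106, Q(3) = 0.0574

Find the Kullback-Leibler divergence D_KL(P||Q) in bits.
2.0094 bits

D_KL(P||Q) = Σ P(x) log₂(P(x)/Q(x))

Computing term by term:
  P(1)·log₂(P(1)/Q(1)) = 0.3334·log₂(0.3334/0.932) = -0.49446
  P(2)·log₂(P(2)/Q(2)) = 0.3333·log₂(0.3333/0.0106) = 1.65806
  P(3)·log₂(P(3)/Q(3)) = 0.3333·log₂(0.3333/0.0574) = 0.84581

D_KL(P||Q) = -0.49446 + 1.65806 + 0.84581 = 2.00941 ≈ 2.0094 bits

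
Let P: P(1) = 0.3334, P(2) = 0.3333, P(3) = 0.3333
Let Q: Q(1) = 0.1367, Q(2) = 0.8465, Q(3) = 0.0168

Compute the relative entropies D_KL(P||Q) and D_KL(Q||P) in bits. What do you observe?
D_KL(P||Q) = 1.4173 bits, D_KL(Q||P) = 0.8900 bits. The two directions give different values (D_KL(P||Q) exceeds D_KL(Q||P) by 0.5273 bits): KL divergence is asymmetric.

D_KL(P||Q) = Σ P(x) log₂(P(x)/Q(x))

Computing term by term:
  P(1)·log₂(P(1)/Q(1)) = 0.3334·log₂(0.3334/0.1367) = 0.42883
  P(2)·log₂(P(2)/Q(2)) = 0.3333·log₂(0.3333/0.8465) = -0.44818
  P(3)·log₂(P(3)/Q(3)) = 0.3333·log₂(0.3333/0.0168) = 1.43662

D_KL(P||Q) = 0.42883 - 0.44818 + 1.43662 = 1.41727 ≈ 1.4173 bits

D_KL(Q||P) = Σ Q(x) log₂(Q(x)/P(x))

Computing term by term:
  Q(1)·log₂(Q(1)/P(1)) = 0.1367·log₂(0.1367/0.3334) = -0.17583
  Q(2)·log₂(Q(2)/P(2)) = 0.8465·log₂(0.8465/0.3333) = 1.13828
  Q(3)·log₂(Q(3)/P(3)) = 0.0168·log₂(0.0168/0.3333) = -0.07241

D_KL(Q||P) = -0.17583 + 1.13828 - 0.07241 = 0.89004 ≈ 0.8900 bits

These are NOT equal (difference: 0.5273 bits). KL divergence is asymmetric: D_KL(P||Q) ≠ D_KL(Q||P) in general.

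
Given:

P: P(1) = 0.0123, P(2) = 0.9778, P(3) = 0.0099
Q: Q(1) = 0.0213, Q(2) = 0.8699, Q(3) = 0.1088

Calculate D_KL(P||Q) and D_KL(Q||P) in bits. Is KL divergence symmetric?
D_KL(P||Q) = 0.1210 bits, D_KL(Q||P) = 0.2464 bits. No, KL divergence is not symmetric.

D_KL(P||Q) = Σ P(x) log₂(P(x)/Q(x))

Computing term by term:
  P(1)·log₂(P(1)/Q(1)) = 0.0123·log₂(0.0123/0.0213) = -0.00974
  P(2)·log₂(P(2)/Q(2)) = 0.9778·log₂(0.9778/0.8699) = 0.16494
  P(3)·log₂(P(3)/Q(3)) = 0.0099·log₂(0.0099/0.1088) = -0.03424

D_KL(P||Q) = -0.00974 + 0.16494 - 0.03424 = 0.12096 ≈ 0.1210 bits

D_KL(Q||P) = Σ Q(x) log₂(Q(x)/P(x))

Computing term by term:
  Q(1)·log₂(Q(1)/P(1)) = 0.0213·log₂(0.0213/0.0123) = 0.01687
  Q(2)·log₂(Q(2)/P(2)) = 0.8699·log₂(0.8699/0.9778) = -0.14674
  Q(3)·log₂(Q(3)/P(3)) = 0.1088·log₂(0.1088/0.0099) = 0.37624

D_KL(Q||P) = 0.01687 - 0.14674 + 0.37624 = 0.24637 ≈ 0.2464 bits

These are NOT equal (difference: 0.1254 bits). KL divergence is asymmetric: D_KL(P||Q) ≠ D_KL(Q||P) in general.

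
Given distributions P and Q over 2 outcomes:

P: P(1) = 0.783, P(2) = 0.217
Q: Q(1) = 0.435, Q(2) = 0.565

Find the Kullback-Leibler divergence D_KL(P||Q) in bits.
0.3644 bits

D_KL(P||Q) = Σ P(x) log₂(P(x)/Q(x))

Computing term by term:
  P(1)·log₂(P(1)/Q(1)) = 0.783·log₂(0.783/0.435) = 0.66398
  P(2)·log₂(P(2)/Q(2)) = 0.217·log₂(0.217/0.565) = -0.29958

D_KL(P||Q) = 0.66398 - 0.29958 = 0.36440 ≈ 0.3644 bits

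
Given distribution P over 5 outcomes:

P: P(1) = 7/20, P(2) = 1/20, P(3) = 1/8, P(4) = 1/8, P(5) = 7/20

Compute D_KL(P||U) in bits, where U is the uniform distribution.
0.2956 bits

U(i) = 1/5 for all i

D_KL(P||U) = Σ P(x) log₂(P(x) / (1/5))
           = Σ P(x) log₂(P(x)) + log₂(5)
           = log₂(5) - H(P)

H(P) = -Σ P(x) log₂(P(x)):
  -P(1)·log₂(P(1)) = -(7/20)·log₂(7/20) = 0.53010
  -P(2)·log₂(P(2)) = -(1/20)·log₂(1/20) = 0.21610
  -P(3)·log₂(P(3)) = -(1/8)·log₂(1/8) = 0.37500
  -P(4)·log₂(P(4)) = -(1/8)·log₂(1/8) = 0.37500
  -P(5)·log₂(P(5)) = -(7/20)·log₂(7/20) = 0.53010
H(P) = 0.53010 + 0.21610 + 0.37500 + 0.37500 + 0.53010 = 2.02630 bits

log₂(5) = 2.32193 bits

D_KL(P||U) = 2.32193 - 2.02630 = 0.29563 ≈ 0.2956 bits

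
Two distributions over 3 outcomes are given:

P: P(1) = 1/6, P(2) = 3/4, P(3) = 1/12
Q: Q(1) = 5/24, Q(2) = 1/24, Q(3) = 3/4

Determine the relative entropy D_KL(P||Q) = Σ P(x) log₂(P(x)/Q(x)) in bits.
2.8096 bits

D_KL(P||Q) = Σ P(x) log₂(P(x)/Q(x))

Computing term by term:
  P(1)·log₂(P(1)/Q(1)) = (1/6)·log₂((1/6)/(5/24)) = -0.05365
  P(2)·log₂(P(2)/Q(2)) = (3/4)·log₂((3/4)/(1/24)) = 3.12744
  P(3)·log₂(P(3)/Q(3)) = (1/12)·log₂((1/12)/(3/4)) = -0.26416

D_KL(P||Q) = -0.05365 + 3.12744 - 0.26416 = 2.80963 ≈ 2.8096 bits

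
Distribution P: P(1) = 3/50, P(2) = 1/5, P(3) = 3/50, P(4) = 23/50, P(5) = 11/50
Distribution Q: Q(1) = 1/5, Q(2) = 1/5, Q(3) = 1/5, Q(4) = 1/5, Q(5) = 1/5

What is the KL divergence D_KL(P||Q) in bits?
0.3746 bits

D_KL(P||Q) = Σ P(x) log₂(P(x)/Q(x))

Computing term by term:
  P(1)·log₂(P(1)/Q(1)) = (3/50)·log₂((3/50)/(1/5)) = -0.10422
  P(2)·log₂(P(2)/Q(2)) = (1/5)·log₂((1/5)/(1/5)) = 0.00000
  P(3)·log₂(P(3)/Q(3)) = (3/50)·log₂((3/50)/(1/5)) = -0.10422
  P(4)·log₂(P(4)/Q(4)) = (23/50)·log₂((23/50)/(1/5)) = 0.55275
  P(5)·log₂(P(5)/Q(5)) = (11/50)·log₂((11/50)/(1/5)) = 0.03025

D_KL(P||Q) = -0.10422 + 0.00000 - 0.10422 + 0.55275 + 0.03025 = 0.37456 ≈ 0.3746 bits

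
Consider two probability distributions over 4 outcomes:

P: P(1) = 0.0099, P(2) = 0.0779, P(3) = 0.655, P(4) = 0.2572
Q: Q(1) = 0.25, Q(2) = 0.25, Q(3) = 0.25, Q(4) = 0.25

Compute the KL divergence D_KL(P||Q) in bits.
0.7435 bits

D_KL(P||Q) = Σ P(x) log₂(P(x)/Q(x))

Computing term by term:
  P(1)·log₂(P(1)/Q(1)) = 0.0099·log₂(0.0099/0.25) = -0.04612
  P(2)·log₂(P(2)/Q(2)) = 0.0779·log₂(0.0779/0.25) = -0.13105
  P(3)·log₂(P(3)/Q(3)) = 0.655·log₂(0.655/0.25) = 0.91017
  P(4)·log₂(P(4)/Q(4)) = 0.2572·log₂(0.2572/0.25) = 0.01054

D_KL(P||Q) = -0.04612 - 0.13105 + 0.91017 + 0.01054 = 0.74354 ≈ 0.7435 bits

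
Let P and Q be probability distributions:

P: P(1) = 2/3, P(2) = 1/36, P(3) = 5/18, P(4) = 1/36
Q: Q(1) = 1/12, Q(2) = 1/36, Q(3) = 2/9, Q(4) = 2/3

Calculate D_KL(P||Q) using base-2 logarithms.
1.9621 bits

D_KL(P||Q) = Σ P(x) log₂(P(x)/Q(x))

Computing term by term:
  P(1)·log₂(P(1)/Q(1)) = (2/3)·log₂((2/3)/(1/12)) = 2.00000
  P(2)·log₂(P(2)/Q(2)) = (1/36)·log₂((1/36)/(1/36)) = 0.00000
  P(3)·log₂(P(3)/Q(3)) = (5/18)·log₂((5/18)/(2/9)) = 0.08942
  P(4)·log₂(P(4)/Q(4)) = (1/36)·log₂((1/36)/(2/3)) = -0.12736

D_KL(P||Q) = 2.00000 + 0.00000 + 0.08942 - 0.12736 = 1.96206 ≈ 1.9621 bits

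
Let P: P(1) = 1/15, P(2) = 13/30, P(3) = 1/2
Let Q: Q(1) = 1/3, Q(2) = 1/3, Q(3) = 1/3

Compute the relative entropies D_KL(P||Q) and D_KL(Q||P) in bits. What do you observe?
D_KL(P||Q) = 0.3017 bits, D_KL(Q||P) = 0.4528 bits. The two directions give different values (D_KL(Q||P) exceeds D_KL(P||Q) by 0.1511 bits): KL divergence is asymmetric.

D_KL(P||Q) = Σ P(x) log₂(P(x)/Q(x))

Computing term by term:
  P(1)·log₂(P(1)/Q(1)) = (1/15)·log₂((1/15)/(1/3)) = -0.15480
  P(2)·log₂(P(2)/Q(2)) = (13/30)·log₂((13/30)/(1/3)) = 0.16402
  P(3)·log₂(P(3)/Q(3)) = (1/2)·log₂((1/2)/(1/3)) = 0.29248

D_KL(P||Q) = -0.15480 + 0.16402 + 0.29248 = 0.30170 ≈ 0.3017 bits

D_KL(Q||P) = Σ Q(x) log₂(Q(x)/P(x))

Computing term by term:
  Q(1)·log₂(Q(1)/P(1)) = (1/3)·log₂((1/3)/(1/15)) = 0.77398
  Q(2)·log₂(Q(2)/P(2)) = (1/3)·log₂((1/3)/(13/30)) = -0.12617
  Q(3)·log₂(Q(3)/P(3)) = (1/3)·log₂((1/3)/(1/2)) = -0.19499

D_KL(Q||P) = 0.77398 - 0.12617 - 0.19499 = 0.45282 ≈ 0.4528 bits

These are NOT equal (difference: 0.1511 bits). KL divergence is asymmetric: D_KL(P||Q) ≠ D_KL(Q||P) in general.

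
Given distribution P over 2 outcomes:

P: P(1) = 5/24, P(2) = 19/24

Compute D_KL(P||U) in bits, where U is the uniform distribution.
0.2617 bits

U(i) = 1/2 for all i

D_KL(P||U) = Σ P(x) log₂(P(x) / (1/2))
           = Σ P(x) log₂(P(x)) + log₂(2)
           = log₂(2) - H(P)

H(P) = -Σ P(x) log₂(P(x)):
  -P(1)·log₂(P(1)) = -(5/24)·log₂(5/24) = 0.47147
  -P(2)·log₂(P(2)) = -(19/24)·log₂(19/24) = 0.26682
H(P) = 0.47147 + 0.26682 = 0.73829 bits

log₂(2) = 1.00000 bits

D_KL(P||U) = 1.00000 - 0.73829 = 0.26171 ≈ 0.2617 bits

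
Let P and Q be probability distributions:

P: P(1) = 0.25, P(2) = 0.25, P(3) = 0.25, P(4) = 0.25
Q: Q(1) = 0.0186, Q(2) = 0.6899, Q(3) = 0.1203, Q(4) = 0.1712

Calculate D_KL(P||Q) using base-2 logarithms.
0.9714 bits

D_KL(P||Q) = Σ P(x) log₂(P(x)/Q(x))

Computing term by term:
  P(1)·log₂(P(1)/Q(1)) = 0.25·log₂(0.25/0.0186) = 0.93714
  P(2)·log₂(P(2)/Q(2)) = 0.25·log₂(0.25/0.6899) = -0.36611
  P(3)·log₂(P(3)/Q(3)) = 0.25·log₂(0.25/0.1203) = 0.26382
  P(4)·log₂(P(4)/Q(4)) = 0.25·log₂(0.25/0.1712) = 0.13656

D_KL(P||Q) = 0.93714 - 0.36611 + 0.26382 + 0.13656 = 0.97141 ≈ 0.9714 bits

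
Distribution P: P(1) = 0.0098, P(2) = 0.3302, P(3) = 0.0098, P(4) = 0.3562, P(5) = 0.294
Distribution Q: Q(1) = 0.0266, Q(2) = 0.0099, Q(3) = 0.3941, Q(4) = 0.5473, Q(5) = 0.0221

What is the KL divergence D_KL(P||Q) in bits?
2.4814 bits

D_KL(P||Q) = Σ P(x) log₂(P(x)/Q(x))

Computing term by term:
  P(1)·log₂(P(1)/Q(1)) = 0.0098·log₂(0.0098/0.0266) = -0.01412
  P(2)·log₂(P(2)/Q(2)) = 0.3302·log₂(0.3302/0.0099) = 1.67074
  P(3)·log₂(P(3)/Q(3)) = 0.0098·log₂(0.0098/0.3941) = -0.05223
  P(4)·log₂(P(4)/Q(4)) = 0.3562·log₂(0.3562/0.5473) = -0.22072
  P(5)·log₂(P(5)/Q(5)) = 0.294·log₂(0.294/0.0221) = 1.09771

D_KL(P||Q) = -0.01412 + 1.67074 - 0.05223 - 0.22072 + 1.09771 = 2.48138 ≈ 2.4814 bits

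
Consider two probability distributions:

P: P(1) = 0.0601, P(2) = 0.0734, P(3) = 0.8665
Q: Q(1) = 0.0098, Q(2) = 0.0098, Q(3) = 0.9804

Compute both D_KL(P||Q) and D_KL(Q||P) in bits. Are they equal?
D_KL(P||Q) = 0.2161 bits, D_KL(Q||P) = 0.1206 bits. No, they are not equal.

D_KL(P||Q) = Σ P(x) log₂(P(x)/Q(x))

Computing term by term:
  P(1)·log₂(P(1)/Q(1)) = 0.0601·log₂(0.0601/0.0098) = 0.15725
  P(2)·log₂(P(2)/Q(2)) = 0.0734·log₂(0.0734/0.0098) = 0.21322
  P(3)·log₂(P(3)/Q(3)) = 0.8665·log₂(0.8665/0.9804) = -0.15438

D_KL(P||Q) = 0.15725 + 0.21322 - 0.15438 = 0.21609 ≈ 0.2161 bits

D_KL(Q||P) = Σ Q(x) log₂(Q(x)/P(x))

Computing term by term:
  Q(1)·log₂(Q(1)/P(1)) = 0.0098·log₂(0.0098/0.0601) = -0.02564
  Q(2)·log₂(Q(2)/P(2)) = 0.0098·log₂(0.0098/0.0734) = -0.02847
  Q(3)·log₂(Q(3)/P(3)) = 0.9804·log₂(0.9804/0.8665) = 0.17468

D_KL(Q||P) = -0.02564 - 0.02847 + 0.17468 = 0.12057 ≈ 0.1206 bits

These are NOT equal (difference: 0.0955 bits). KL divergence is asymmetric: D_KL(P||Q) ≠ D_KL(Q||P) in general.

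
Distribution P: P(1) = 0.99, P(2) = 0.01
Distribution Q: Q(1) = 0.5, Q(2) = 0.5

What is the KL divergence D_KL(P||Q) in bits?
0.9192 bits

D_KL(P||Q) = Σ P(x) log₂(P(x)/Q(x))

Computing term by term:
  P(1)·log₂(P(1)/Q(1)) = 0.99·log₂(0.99/0.5) = 0.97565
  P(2)·log₂(P(2)/Q(2)) = 0.01·log₂(0.01/0.5) = -0.05644

D_KL(P||Q) = 0.97565 - 0.05644 = 0.91921 ≈ 0.9192 bits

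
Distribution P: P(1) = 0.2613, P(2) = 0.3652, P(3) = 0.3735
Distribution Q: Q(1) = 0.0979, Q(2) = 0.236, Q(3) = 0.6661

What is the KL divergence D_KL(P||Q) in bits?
0.2884 bits

D_KL(P||Q) = Σ P(x) log₂(P(x)/Q(x))

Computing term by term:
  P(1)·log₂(P(1)/Q(1)) = 0.2613·log₂(0.2613/0.0979) = 0.37009
  P(2)·log₂(P(2)/Q(2)) = 0.3652·log₂(0.3652/0.236) = 0.23004
  P(3)·log₂(P(3)/Q(3)) = 0.3735·log₂(0.3735/0.6661) = -0.31173

D_KL(P||Q) = 0.37009 + 0.23004 - 0.31173 = 0.28840 ≈ 0.2884 bits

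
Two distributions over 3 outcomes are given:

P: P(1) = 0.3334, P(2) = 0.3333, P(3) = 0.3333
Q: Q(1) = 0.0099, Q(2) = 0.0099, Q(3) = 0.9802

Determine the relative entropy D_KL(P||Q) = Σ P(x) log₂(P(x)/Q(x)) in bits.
2.8638 bits

D_KL(P||Q) = Σ P(x) log₂(P(x)/Q(x))

Computing term by term:
  P(1)·log₂(P(1)/Q(1)) = 0.3334·log₂(0.3334/0.0099) = 1.69157
  P(2)·log₂(P(2)/Q(2)) = 0.3333·log₂(0.3333/0.0099) = 1.69091
  P(3)·log₂(P(3)/Q(3)) = 0.3333·log₂(0.3333/0.9802) = -0.51870

D_KL(P||Q) = 1.69157 + 1.69091 - 0.51870 = 2.86378 ≈ 2.8638 bits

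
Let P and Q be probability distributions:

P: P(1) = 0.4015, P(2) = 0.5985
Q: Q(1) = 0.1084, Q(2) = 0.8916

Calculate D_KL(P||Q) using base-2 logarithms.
0.4143 bits

D_KL(P||Q) = Σ P(x) log₂(P(x)/Q(x))

Computing term by term:
  P(1)·log₂(P(1)/Q(1)) = 0.4015·log₂(0.4015/0.1084) = 0.75845
  P(2)·log₂(P(2)/Q(2)) = 0.5985·log₂(0.5985/0.8916) = -0.34416

D_KL(P||Q) = 0.75845 - 0.34416 = 0.41429 ≈ 0.4143 bits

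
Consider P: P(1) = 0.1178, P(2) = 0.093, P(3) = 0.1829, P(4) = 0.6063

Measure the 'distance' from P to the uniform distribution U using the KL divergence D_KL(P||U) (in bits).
0.4319 bits

U(i) = 1/4 for all i

D_KL(P||U) = Σ P(x) log₂(P(x) / (1/4))
           = Σ P(x) log₂(P(x)) + log₂(4)
           = log₂(4) - H(P)

H(P) = -Σ P(x) log₂(P(x)):
  -P(1)·log₂(P(1)) = -(0.1178)·log₂(0.1178) = 0.36348
  -P(2)·log₂(P(2)) = -(0.093)·log₂(0.093) = 0.31868
  -P(3)·log₂(P(3)) = -(0.1829)·log₂(0.1829) = 0.44826
  -P(4)·log₂(P(4)) = -(0.6063)·log₂(0.6063) = 0.43769
H(P) = 0.36348 + 0.31868 + 0.44826 + 0.43769 = 1.56811 bits

log₂(4) = 2.00000 bits

D_KL(P||U) = 2.00000 - 1.56811 = 0.43189 ≈ 0.4319 bits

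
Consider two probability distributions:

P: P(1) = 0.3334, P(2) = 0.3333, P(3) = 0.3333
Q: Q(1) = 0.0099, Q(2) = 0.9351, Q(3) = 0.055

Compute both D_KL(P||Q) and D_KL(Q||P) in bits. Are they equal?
D_KL(P||Q) = 2.0619 bits, D_KL(Q||P) = 1.1985 bits. No, they are not equal.

D_KL(P||Q) = Σ P(x) log₂(P(x)/Q(x))

Computing term by term:
  P(1)·log₂(P(1)/Q(1)) = 0.3334·log₂(0.3334/0.0099) = 1.69157
  P(2)·log₂(P(2)/Q(2)) = 0.3333·log₂(0.3333/0.9351) = -0.49605
  P(3)·log₂(P(3)/Q(3)) = 0.3333·log₂(0.3333/0.055) = 0.86635

D_KL(P||Q) = 1.69157 - 0.49605 + 0.86635 = 2.06187 ≈ 2.0619 bits

D_KL(Q||P) = Σ Q(x) log₂(Q(x)/P(x))

Computing term by term:
  Q(1)·log₂(Q(1)/P(1)) = 0.0099·log₂(0.0099/0.3334) = -0.05023
  Q(2)·log₂(Q(2)/P(2)) = 0.9351·log₂(0.9351/0.3333) = 1.39171
  Q(3)·log₂(Q(3)/P(3)) = 0.055·log₂(0.055/0.3333) = -0.14296

D_KL(Q||P) = -0.05023 + 1.39171 - 0.14296 = 1.19852 ≈ 1.1985 bits

These are NOT equal (difference: 0.8634 bits). KL divergence is asymmetric: D_KL(P||Q) ≠ D_KL(Q||P) in general.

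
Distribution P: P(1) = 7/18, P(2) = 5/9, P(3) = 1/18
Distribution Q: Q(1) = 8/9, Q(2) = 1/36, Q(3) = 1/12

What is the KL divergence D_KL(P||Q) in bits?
1.9048 bits

D_KL(P||Q) = Σ P(x) log₂(P(x)/Q(x))

Computing term by term:
  P(1)·log₂(P(1)/Q(1)) = (7/18)·log₂((7/18)/(8/9)) = -0.46381
  P(2)·log₂(P(2)/Q(2)) = (5/9)·log₂((5/9)/(1/36)) = 2.40107
  P(3)·log₂(P(3)/Q(3)) = (1/18)·log₂((1/18)/(1/12)) = -0.03250

D_KL(P||Q) = -0.46381 + 2.40107 - 0.03250 = 1.90476 ≈ 1.9048 bits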